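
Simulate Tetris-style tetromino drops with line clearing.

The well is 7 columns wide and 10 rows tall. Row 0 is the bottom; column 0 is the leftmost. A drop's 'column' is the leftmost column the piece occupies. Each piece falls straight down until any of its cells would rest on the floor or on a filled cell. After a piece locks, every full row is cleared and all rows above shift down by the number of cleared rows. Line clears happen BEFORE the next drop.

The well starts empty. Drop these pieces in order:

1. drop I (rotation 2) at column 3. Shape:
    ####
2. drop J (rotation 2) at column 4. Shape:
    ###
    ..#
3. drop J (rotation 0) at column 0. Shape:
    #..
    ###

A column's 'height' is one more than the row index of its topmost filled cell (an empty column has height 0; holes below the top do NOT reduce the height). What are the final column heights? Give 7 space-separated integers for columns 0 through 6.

Answer: 1 0 0 0 2 2 2

Derivation:
Drop 1: I rot2 at col 3 lands with bottom-row=0; cleared 0 line(s) (total 0); column heights now [0 0 0 1 1 1 1], max=1
Drop 2: J rot2 at col 4 lands with bottom-row=1; cleared 0 line(s) (total 0); column heights now [0 0 0 1 3 3 3], max=3
Drop 3: J rot0 at col 0 lands with bottom-row=0; cleared 1 line(s) (total 1); column heights now [1 0 0 0 2 2 2], max=2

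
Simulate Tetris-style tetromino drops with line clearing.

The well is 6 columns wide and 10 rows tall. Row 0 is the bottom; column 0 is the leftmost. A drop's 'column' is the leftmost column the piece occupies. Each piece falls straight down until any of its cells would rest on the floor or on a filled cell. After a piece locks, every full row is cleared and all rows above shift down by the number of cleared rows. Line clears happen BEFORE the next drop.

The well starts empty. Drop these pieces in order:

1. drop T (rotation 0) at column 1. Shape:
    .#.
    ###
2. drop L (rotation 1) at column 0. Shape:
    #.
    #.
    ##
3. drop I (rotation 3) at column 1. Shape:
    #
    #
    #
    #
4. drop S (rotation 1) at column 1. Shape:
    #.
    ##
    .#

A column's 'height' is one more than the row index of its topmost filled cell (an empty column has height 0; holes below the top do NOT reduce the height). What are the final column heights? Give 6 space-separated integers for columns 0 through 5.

Answer: 4 8 7 1 0 0

Derivation:
Drop 1: T rot0 at col 1 lands with bottom-row=0; cleared 0 line(s) (total 0); column heights now [0 1 2 1 0 0], max=2
Drop 2: L rot1 at col 0 lands with bottom-row=1; cleared 0 line(s) (total 0); column heights now [4 2 2 1 0 0], max=4
Drop 3: I rot3 at col 1 lands with bottom-row=2; cleared 0 line(s) (total 0); column heights now [4 6 2 1 0 0], max=6
Drop 4: S rot1 at col 1 lands with bottom-row=5; cleared 0 line(s) (total 0); column heights now [4 8 7 1 0 0], max=8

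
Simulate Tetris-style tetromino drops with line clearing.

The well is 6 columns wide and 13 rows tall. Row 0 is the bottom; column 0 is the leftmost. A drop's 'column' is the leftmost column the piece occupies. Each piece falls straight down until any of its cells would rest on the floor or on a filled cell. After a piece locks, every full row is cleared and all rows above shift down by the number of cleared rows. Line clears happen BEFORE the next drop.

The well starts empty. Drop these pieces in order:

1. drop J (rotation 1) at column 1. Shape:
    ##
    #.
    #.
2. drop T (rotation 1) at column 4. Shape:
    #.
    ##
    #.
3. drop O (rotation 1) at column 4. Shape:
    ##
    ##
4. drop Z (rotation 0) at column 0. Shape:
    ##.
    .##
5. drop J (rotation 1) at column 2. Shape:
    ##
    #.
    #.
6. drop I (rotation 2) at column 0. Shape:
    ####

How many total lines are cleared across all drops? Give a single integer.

Drop 1: J rot1 at col 1 lands with bottom-row=0; cleared 0 line(s) (total 0); column heights now [0 3 3 0 0 0], max=3
Drop 2: T rot1 at col 4 lands with bottom-row=0; cleared 0 line(s) (total 0); column heights now [0 3 3 0 3 2], max=3
Drop 3: O rot1 at col 4 lands with bottom-row=3; cleared 0 line(s) (total 0); column heights now [0 3 3 0 5 5], max=5
Drop 4: Z rot0 at col 0 lands with bottom-row=3; cleared 0 line(s) (total 0); column heights now [5 5 4 0 5 5], max=5
Drop 5: J rot1 at col 2 lands with bottom-row=4; cleared 0 line(s) (total 0); column heights now [5 5 7 7 5 5], max=7
Drop 6: I rot2 at col 0 lands with bottom-row=7; cleared 0 line(s) (total 0); column heights now [8 8 8 8 5 5], max=8

Answer: 0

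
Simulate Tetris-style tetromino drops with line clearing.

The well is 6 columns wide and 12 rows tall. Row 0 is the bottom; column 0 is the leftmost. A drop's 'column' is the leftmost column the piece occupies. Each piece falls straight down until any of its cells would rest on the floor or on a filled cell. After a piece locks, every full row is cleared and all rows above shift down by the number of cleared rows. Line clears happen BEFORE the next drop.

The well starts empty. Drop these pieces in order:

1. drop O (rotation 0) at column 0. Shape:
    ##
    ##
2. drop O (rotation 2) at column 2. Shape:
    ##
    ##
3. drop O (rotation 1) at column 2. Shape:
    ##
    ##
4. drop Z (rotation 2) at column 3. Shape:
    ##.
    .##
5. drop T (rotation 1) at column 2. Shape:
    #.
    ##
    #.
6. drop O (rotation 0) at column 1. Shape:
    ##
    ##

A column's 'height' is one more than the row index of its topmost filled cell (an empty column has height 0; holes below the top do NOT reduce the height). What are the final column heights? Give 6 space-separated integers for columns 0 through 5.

Drop 1: O rot0 at col 0 lands with bottom-row=0; cleared 0 line(s) (total 0); column heights now [2 2 0 0 0 0], max=2
Drop 2: O rot2 at col 2 lands with bottom-row=0; cleared 0 line(s) (total 0); column heights now [2 2 2 2 0 0], max=2
Drop 3: O rot1 at col 2 lands with bottom-row=2; cleared 0 line(s) (total 0); column heights now [2 2 4 4 0 0], max=4
Drop 4: Z rot2 at col 3 lands with bottom-row=3; cleared 0 line(s) (total 0); column heights now [2 2 4 5 5 4], max=5
Drop 5: T rot1 at col 2 lands with bottom-row=4; cleared 0 line(s) (total 0); column heights now [2 2 7 6 5 4], max=7
Drop 6: O rot0 at col 1 lands with bottom-row=7; cleared 0 line(s) (total 0); column heights now [2 9 9 6 5 4], max=9

Answer: 2 9 9 6 5 4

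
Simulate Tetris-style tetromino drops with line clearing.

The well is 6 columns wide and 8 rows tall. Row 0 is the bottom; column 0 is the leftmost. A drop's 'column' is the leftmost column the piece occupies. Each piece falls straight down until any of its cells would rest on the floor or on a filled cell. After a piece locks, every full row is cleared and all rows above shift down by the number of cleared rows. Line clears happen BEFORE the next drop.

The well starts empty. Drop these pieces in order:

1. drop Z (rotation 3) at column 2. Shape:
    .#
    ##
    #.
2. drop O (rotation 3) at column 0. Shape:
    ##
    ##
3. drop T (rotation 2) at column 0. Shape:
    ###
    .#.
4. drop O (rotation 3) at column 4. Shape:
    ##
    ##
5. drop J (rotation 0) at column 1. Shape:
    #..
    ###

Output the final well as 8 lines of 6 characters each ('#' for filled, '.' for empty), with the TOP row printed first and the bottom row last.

Answer: ......
......
......
.#....
.###..
###...
.#.#..
###.##

Derivation:
Drop 1: Z rot3 at col 2 lands with bottom-row=0; cleared 0 line(s) (total 0); column heights now [0 0 2 3 0 0], max=3
Drop 2: O rot3 at col 0 lands with bottom-row=0; cleared 0 line(s) (total 0); column heights now [2 2 2 3 0 0], max=3
Drop 3: T rot2 at col 0 lands with bottom-row=2; cleared 0 line(s) (total 0); column heights now [4 4 4 3 0 0], max=4
Drop 4: O rot3 at col 4 lands with bottom-row=0; cleared 1 line(s) (total 1); column heights now [3 3 3 2 1 1], max=3
Drop 5: J rot0 at col 1 lands with bottom-row=3; cleared 0 line(s) (total 1); column heights now [3 5 4 4 1 1], max=5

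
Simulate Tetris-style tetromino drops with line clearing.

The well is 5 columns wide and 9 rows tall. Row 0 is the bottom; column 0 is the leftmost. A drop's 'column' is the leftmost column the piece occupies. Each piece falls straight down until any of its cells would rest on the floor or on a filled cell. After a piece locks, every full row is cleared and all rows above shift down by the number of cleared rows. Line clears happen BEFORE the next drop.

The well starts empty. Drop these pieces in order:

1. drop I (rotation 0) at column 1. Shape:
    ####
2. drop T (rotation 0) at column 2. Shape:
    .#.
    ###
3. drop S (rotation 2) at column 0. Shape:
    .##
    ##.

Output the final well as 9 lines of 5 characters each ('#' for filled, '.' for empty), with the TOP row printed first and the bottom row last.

Drop 1: I rot0 at col 1 lands with bottom-row=0; cleared 0 line(s) (total 0); column heights now [0 1 1 1 1], max=1
Drop 2: T rot0 at col 2 lands with bottom-row=1; cleared 0 line(s) (total 0); column heights now [0 1 2 3 2], max=3
Drop 3: S rot2 at col 0 lands with bottom-row=1; cleared 1 line(s) (total 1); column heights now [0 2 2 2 1], max=2

Answer: .....
.....
.....
.....
.....
.....
.....
.###.
.####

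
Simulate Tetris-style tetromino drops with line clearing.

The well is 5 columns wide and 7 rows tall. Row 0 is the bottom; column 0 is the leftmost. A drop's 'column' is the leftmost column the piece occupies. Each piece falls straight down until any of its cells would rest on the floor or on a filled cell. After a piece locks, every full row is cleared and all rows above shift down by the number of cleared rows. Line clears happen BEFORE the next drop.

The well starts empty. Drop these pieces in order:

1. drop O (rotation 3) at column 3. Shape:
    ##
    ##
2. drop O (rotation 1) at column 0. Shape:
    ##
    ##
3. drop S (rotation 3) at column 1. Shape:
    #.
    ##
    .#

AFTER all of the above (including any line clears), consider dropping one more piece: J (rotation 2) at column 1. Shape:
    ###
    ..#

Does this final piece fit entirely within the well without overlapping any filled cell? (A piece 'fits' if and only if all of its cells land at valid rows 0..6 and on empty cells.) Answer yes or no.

Answer: yes

Derivation:
Drop 1: O rot3 at col 3 lands with bottom-row=0; cleared 0 line(s) (total 0); column heights now [0 0 0 2 2], max=2
Drop 2: O rot1 at col 0 lands with bottom-row=0; cleared 0 line(s) (total 0); column heights now [2 2 0 2 2], max=2
Drop 3: S rot3 at col 1 lands with bottom-row=1; cleared 1 line(s) (total 1); column heights now [1 3 2 1 1], max=3
Test piece J rot2 at col 1 (width 3): heights before test = [1 3 2 1 1]; fits = True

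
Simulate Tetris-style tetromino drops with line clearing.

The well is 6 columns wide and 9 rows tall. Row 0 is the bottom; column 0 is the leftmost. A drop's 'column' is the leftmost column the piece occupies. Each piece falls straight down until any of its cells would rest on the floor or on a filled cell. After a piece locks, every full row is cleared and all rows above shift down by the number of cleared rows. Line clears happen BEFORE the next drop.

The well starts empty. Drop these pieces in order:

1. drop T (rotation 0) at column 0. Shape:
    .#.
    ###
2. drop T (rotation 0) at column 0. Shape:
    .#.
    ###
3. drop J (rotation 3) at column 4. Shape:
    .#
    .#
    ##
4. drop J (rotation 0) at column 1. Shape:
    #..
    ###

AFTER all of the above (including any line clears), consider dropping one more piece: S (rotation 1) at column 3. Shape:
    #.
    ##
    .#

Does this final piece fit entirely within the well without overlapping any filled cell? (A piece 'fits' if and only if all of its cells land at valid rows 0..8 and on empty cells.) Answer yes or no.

Drop 1: T rot0 at col 0 lands with bottom-row=0; cleared 0 line(s) (total 0); column heights now [1 2 1 0 0 0], max=2
Drop 2: T rot0 at col 0 lands with bottom-row=2; cleared 0 line(s) (total 0); column heights now [3 4 3 0 0 0], max=4
Drop 3: J rot3 at col 4 lands with bottom-row=0; cleared 0 line(s) (total 0); column heights now [3 4 3 0 1 3], max=4
Drop 4: J rot0 at col 1 lands with bottom-row=4; cleared 0 line(s) (total 0); column heights now [3 6 5 5 1 3], max=6
Test piece S rot1 at col 3 (width 2): heights before test = [3 6 5 5 1 3]; fits = True

Answer: yes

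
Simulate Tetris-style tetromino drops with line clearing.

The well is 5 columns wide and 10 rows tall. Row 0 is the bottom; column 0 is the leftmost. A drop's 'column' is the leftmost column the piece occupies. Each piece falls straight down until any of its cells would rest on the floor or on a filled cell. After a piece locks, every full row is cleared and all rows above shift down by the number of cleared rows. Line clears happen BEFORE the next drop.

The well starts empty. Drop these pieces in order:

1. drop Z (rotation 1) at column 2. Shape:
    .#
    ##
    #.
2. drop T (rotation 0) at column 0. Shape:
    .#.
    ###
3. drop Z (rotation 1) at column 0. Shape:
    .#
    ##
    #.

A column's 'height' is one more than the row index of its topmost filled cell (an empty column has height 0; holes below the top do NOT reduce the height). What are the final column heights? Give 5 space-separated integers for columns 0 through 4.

Drop 1: Z rot1 at col 2 lands with bottom-row=0; cleared 0 line(s) (total 0); column heights now [0 0 2 3 0], max=3
Drop 2: T rot0 at col 0 lands with bottom-row=2; cleared 0 line(s) (total 0); column heights now [3 4 3 3 0], max=4
Drop 3: Z rot1 at col 0 lands with bottom-row=3; cleared 0 line(s) (total 0); column heights now [5 6 3 3 0], max=6

Answer: 5 6 3 3 0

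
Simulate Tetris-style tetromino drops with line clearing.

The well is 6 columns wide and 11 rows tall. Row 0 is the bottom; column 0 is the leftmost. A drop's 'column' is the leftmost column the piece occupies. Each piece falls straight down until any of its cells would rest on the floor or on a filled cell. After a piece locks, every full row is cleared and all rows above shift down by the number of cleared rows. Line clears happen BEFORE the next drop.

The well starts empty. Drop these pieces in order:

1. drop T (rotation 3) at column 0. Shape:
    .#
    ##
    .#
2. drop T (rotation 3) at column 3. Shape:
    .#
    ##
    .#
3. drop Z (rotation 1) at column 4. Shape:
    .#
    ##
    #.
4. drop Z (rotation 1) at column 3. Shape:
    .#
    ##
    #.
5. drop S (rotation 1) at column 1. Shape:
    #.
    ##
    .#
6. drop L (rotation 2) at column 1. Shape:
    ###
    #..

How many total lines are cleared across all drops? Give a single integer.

Drop 1: T rot3 at col 0 lands with bottom-row=0; cleared 0 line(s) (total 0); column heights now [2 3 0 0 0 0], max=3
Drop 2: T rot3 at col 3 lands with bottom-row=0; cleared 0 line(s) (total 0); column heights now [2 3 0 2 3 0], max=3
Drop 3: Z rot1 at col 4 lands with bottom-row=3; cleared 0 line(s) (total 0); column heights now [2 3 0 2 5 6], max=6
Drop 4: Z rot1 at col 3 lands with bottom-row=4; cleared 0 line(s) (total 0); column heights now [2 3 0 6 7 6], max=7
Drop 5: S rot1 at col 1 lands with bottom-row=2; cleared 0 line(s) (total 0); column heights now [2 5 4 6 7 6], max=7
Drop 6: L rot2 at col 1 lands with bottom-row=5; cleared 0 line(s) (total 0); column heights now [2 7 7 7 7 6], max=7

Answer: 0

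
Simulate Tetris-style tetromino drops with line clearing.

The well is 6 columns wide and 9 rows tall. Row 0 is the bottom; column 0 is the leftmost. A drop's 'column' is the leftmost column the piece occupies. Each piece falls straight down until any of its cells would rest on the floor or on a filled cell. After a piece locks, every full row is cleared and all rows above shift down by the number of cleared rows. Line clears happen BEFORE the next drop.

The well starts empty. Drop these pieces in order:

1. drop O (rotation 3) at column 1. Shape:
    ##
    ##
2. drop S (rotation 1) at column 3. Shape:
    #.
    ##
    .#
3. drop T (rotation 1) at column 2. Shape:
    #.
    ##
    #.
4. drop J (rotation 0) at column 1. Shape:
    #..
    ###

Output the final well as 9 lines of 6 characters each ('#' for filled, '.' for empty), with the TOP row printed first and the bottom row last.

Answer: ......
......
.#....
.###..
..#...
..##..
..##..
.####.
.##.#.

Derivation:
Drop 1: O rot3 at col 1 lands with bottom-row=0; cleared 0 line(s) (total 0); column heights now [0 2 2 0 0 0], max=2
Drop 2: S rot1 at col 3 lands with bottom-row=0; cleared 0 line(s) (total 0); column heights now [0 2 2 3 2 0], max=3
Drop 3: T rot1 at col 2 lands with bottom-row=2; cleared 0 line(s) (total 0); column heights now [0 2 5 4 2 0], max=5
Drop 4: J rot0 at col 1 lands with bottom-row=5; cleared 0 line(s) (total 0); column heights now [0 7 6 6 2 0], max=7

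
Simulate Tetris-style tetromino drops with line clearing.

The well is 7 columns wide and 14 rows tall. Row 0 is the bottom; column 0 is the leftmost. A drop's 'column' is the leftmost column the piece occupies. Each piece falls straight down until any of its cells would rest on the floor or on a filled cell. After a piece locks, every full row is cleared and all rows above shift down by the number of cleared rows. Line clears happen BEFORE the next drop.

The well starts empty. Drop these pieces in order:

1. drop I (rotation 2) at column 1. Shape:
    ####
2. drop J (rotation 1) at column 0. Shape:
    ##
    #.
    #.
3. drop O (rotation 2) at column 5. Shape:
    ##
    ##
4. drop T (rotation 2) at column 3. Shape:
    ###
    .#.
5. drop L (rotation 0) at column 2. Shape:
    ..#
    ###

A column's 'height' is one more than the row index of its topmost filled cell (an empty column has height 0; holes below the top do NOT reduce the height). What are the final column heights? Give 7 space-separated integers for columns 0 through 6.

Drop 1: I rot2 at col 1 lands with bottom-row=0; cleared 0 line(s) (total 0); column heights now [0 1 1 1 1 0 0], max=1
Drop 2: J rot1 at col 0 lands with bottom-row=0; cleared 0 line(s) (total 0); column heights now [3 3 1 1 1 0 0], max=3
Drop 3: O rot2 at col 5 lands with bottom-row=0; cleared 1 line(s) (total 1); column heights now [2 2 0 0 0 1 1], max=2
Drop 4: T rot2 at col 3 lands with bottom-row=0; cleared 0 line(s) (total 1); column heights now [2 2 0 2 2 2 1], max=2
Drop 5: L rot0 at col 2 lands with bottom-row=2; cleared 0 line(s) (total 1); column heights now [2 2 3 3 4 2 1], max=4

Answer: 2 2 3 3 4 2 1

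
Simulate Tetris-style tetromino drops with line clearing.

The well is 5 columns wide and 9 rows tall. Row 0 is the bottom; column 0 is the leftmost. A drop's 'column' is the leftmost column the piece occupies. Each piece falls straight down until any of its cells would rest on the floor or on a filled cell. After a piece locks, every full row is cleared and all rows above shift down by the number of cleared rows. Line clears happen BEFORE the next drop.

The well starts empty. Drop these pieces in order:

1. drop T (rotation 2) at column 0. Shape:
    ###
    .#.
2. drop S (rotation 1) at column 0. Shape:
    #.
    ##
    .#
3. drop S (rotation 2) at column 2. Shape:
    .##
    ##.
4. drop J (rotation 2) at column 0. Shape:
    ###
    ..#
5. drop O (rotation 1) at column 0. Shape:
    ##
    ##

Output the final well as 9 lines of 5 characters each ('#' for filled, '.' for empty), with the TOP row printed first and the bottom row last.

Drop 1: T rot2 at col 0 lands with bottom-row=0; cleared 0 line(s) (total 0); column heights now [2 2 2 0 0], max=2
Drop 2: S rot1 at col 0 lands with bottom-row=2; cleared 0 line(s) (total 0); column heights now [5 4 2 0 0], max=5
Drop 3: S rot2 at col 2 lands with bottom-row=2; cleared 0 line(s) (total 0); column heights now [5 4 3 4 4], max=5
Drop 4: J rot2 at col 0 lands with bottom-row=4; cleared 0 line(s) (total 0); column heights now [6 6 6 4 4], max=6
Drop 5: O rot1 at col 0 lands with bottom-row=6; cleared 0 line(s) (total 0); column heights now [8 8 6 4 4], max=8

Answer: .....
##...
##...
###..
#.#..
##.##
.###.
###..
.#...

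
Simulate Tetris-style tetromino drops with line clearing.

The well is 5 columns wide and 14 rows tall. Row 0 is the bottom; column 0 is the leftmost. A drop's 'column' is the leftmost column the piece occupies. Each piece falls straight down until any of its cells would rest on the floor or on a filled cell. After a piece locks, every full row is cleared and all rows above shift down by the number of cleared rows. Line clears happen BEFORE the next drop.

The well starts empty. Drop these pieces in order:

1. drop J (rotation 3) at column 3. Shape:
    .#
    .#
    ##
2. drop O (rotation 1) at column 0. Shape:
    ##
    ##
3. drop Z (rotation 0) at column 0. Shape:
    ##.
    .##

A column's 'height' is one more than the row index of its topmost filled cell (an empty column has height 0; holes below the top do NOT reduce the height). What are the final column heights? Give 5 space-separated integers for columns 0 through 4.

Drop 1: J rot3 at col 3 lands with bottom-row=0; cleared 0 line(s) (total 0); column heights now [0 0 0 1 3], max=3
Drop 2: O rot1 at col 0 lands with bottom-row=0; cleared 0 line(s) (total 0); column heights now [2 2 0 1 3], max=3
Drop 3: Z rot0 at col 0 lands with bottom-row=2; cleared 0 line(s) (total 0); column heights now [4 4 3 1 3], max=4

Answer: 4 4 3 1 3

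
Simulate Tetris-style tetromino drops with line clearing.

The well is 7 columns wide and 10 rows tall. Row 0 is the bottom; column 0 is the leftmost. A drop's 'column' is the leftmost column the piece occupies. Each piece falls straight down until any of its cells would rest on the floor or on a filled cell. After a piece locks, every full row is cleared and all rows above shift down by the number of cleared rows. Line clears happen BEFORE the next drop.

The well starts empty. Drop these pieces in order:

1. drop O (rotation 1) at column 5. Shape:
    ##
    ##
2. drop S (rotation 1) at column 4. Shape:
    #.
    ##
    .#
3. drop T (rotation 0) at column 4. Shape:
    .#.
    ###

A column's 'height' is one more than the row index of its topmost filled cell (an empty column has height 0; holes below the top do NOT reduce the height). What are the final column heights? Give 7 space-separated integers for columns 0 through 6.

Answer: 0 0 0 0 6 7 6

Derivation:
Drop 1: O rot1 at col 5 lands with bottom-row=0; cleared 0 line(s) (total 0); column heights now [0 0 0 0 0 2 2], max=2
Drop 2: S rot1 at col 4 lands with bottom-row=2; cleared 0 line(s) (total 0); column heights now [0 0 0 0 5 4 2], max=5
Drop 3: T rot0 at col 4 lands with bottom-row=5; cleared 0 line(s) (total 0); column heights now [0 0 0 0 6 7 6], max=7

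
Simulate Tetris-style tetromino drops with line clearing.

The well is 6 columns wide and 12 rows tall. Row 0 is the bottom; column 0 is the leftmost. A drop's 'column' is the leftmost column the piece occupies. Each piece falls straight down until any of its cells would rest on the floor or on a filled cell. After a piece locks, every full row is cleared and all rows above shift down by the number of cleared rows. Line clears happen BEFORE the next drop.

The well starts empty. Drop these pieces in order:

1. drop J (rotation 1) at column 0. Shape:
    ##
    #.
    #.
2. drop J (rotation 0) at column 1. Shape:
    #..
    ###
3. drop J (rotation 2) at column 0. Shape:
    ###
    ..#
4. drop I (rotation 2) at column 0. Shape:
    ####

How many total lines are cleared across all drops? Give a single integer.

Drop 1: J rot1 at col 0 lands with bottom-row=0; cleared 0 line(s) (total 0); column heights now [3 3 0 0 0 0], max=3
Drop 2: J rot0 at col 1 lands with bottom-row=3; cleared 0 line(s) (total 0); column heights now [3 5 4 4 0 0], max=5
Drop 3: J rot2 at col 0 lands with bottom-row=4; cleared 0 line(s) (total 0); column heights now [6 6 6 4 0 0], max=6
Drop 4: I rot2 at col 0 lands with bottom-row=6; cleared 0 line(s) (total 0); column heights now [7 7 7 7 0 0], max=7

Answer: 0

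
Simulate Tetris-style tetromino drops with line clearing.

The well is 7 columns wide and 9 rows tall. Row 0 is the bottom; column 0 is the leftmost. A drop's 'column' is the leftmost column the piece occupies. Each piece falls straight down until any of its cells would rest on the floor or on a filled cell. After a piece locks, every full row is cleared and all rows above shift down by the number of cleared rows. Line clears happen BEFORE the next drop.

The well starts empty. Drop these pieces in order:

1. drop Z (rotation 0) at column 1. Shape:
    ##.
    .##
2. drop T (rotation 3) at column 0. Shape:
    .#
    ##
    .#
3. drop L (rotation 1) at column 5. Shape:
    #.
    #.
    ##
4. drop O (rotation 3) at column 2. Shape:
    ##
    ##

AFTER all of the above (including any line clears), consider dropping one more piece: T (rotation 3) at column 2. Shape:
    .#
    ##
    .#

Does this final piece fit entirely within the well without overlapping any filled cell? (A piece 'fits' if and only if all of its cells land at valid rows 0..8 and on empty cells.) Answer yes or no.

Answer: yes

Derivation:
Drop 1: Z rot0 at col 1 lands with bottom-row=0; cleared 0 line(s) (total 0); column heights now [0 2 2 1 0 0 0], max=2
Drop 2: T rot3 at col 0 lands with bottom-row=2; cleared 0 line(s) (total 0); column heights now [4 5 2 1 0 0 0], max=5
Drop 3: L rot1 at col 5 lands with bottom-row=0; cleared 0 line(s) (total 0); column heights now [4 5 2 1 0 3 1], max=5
Drop 4: O rot3 at col 2 lands with bottom-row=2; cleared 0 line(s) (total 0); column heights now [4 5 4 4 0 3 1], max=5
Test piece T rot3 at col 2 (width 2): heights before test = [4 5 4 4 0 3 1]; fits = True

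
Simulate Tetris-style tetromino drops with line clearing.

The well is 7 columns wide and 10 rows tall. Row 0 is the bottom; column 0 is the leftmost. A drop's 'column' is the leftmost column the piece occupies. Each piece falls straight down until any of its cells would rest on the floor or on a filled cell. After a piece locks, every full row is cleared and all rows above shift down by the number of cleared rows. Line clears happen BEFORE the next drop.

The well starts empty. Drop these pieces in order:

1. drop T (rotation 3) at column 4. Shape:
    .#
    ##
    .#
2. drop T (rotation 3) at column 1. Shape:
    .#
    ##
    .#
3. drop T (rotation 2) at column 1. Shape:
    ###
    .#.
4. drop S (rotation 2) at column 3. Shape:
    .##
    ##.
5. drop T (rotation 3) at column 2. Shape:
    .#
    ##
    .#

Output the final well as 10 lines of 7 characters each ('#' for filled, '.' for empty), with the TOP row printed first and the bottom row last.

Drop 1: T rot3 at col 4 lands with bottom-row=0; cleared 0 line(s) (total 0); column heights now [0 0 0 0 2 3 0], max=3
Drop 2: T rot3 at col 1 lands with bottom-row=0; cleared 0 line(s) (total 0); column heights now [0 2 3 0 2 3 0], max=3
Drop 3: T rot2 at col 1 lands with bottom-row=3; cleared 0 line(s) (total 0); column heights now [0 5 5 5 2 3 0], max=5
Drop 4: S rot2 at col 3 lands with bottom-row=5; cleared 0 line(s) (total 0); column heights now [0 5 5 6 7 7 0], max=7
Drop 5: T rot3 at col 2 lands with bottom-row=6; cleared 0 line(s) (total 0); column heights now [0 5 8 9 7 7 0], max=9

Answer: .......
...#...
..##...
...###.
...##..
.###...
..#....
..#..#.
.##.##.
..#..#.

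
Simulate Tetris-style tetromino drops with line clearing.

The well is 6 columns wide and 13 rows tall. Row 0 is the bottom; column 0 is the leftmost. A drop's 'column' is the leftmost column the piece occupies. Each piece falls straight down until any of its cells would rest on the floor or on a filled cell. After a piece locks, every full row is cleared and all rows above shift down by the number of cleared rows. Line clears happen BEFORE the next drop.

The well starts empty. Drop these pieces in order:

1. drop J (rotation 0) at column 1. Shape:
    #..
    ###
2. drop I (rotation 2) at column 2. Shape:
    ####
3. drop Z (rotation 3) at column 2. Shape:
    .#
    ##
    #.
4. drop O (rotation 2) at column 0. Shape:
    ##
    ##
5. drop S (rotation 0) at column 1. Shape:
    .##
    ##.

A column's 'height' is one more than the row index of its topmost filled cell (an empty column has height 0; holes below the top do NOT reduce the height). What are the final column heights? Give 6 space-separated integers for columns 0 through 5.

Answer: 4 5 6 6 2 2

Derivation:
Drop 1: J rot0 at col 1 lands with bottom-row=0; cleared 0 line(s) (total 0); column heights now [0 2 1 1 0 0], max=2
Drop 2: I rot2 at col 2 lands with bottom-row=1; cleared 0 line(s) (total 0); column heights now [0 2 2 2 2 2], max=2
Drop 3: Z rot3 at col 2 lands with bottom-row=2; cleared 0 line(s) (total 0); column heights now [0 2 4 5 2 2], max=5
Drop 4: O rot2 at col 0 lands with bottom-row=2; cleared 0 line(s) (total 0); column heights now [4 4 4 5 2 2], max=5
Drop 5: S rot0 at col 1 lands with bottom-row=4; cleared 0 line(s) (total 0); column heights now [4 5 6 6 2 2], max=6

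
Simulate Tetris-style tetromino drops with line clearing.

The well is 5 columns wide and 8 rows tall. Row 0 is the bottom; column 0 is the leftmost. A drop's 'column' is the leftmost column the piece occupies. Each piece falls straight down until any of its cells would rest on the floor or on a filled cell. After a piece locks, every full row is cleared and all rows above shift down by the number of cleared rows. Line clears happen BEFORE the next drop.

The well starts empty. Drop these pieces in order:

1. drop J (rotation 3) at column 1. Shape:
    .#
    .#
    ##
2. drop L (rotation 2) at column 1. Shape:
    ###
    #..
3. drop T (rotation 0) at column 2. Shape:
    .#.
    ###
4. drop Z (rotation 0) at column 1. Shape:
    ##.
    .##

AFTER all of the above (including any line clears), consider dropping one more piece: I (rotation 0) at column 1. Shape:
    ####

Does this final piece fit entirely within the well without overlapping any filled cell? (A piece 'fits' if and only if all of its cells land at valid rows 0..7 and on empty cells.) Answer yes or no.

Answer: no

Derivation:
Drop 1: J rot3 at col 1 lands with bottom-row=0; cleared 0 line(s) (total 0); column heights now [0 1 3 0 0], max=3
Drop 2: L rot2 at col 1 lands with bottom-row=2; cleared 0 line(s) (total 0); column heights now [0 4 4 4 0], max=4
Drop 3: T rot0 at col 2 lands with bottom-row=4; cleared 0 line(s) (total 0); column heights now [0 4 5 6 5], max=6
Drop 4: Z rot0 at col 1 lands with bottom-row=6; cleared 0 line(s) (total 0); column heights now [0 8 8 7 5], max=8
Test piece I rot0 at col 1 (width 4): heights before test = [0 8 8 7 5]; fits = False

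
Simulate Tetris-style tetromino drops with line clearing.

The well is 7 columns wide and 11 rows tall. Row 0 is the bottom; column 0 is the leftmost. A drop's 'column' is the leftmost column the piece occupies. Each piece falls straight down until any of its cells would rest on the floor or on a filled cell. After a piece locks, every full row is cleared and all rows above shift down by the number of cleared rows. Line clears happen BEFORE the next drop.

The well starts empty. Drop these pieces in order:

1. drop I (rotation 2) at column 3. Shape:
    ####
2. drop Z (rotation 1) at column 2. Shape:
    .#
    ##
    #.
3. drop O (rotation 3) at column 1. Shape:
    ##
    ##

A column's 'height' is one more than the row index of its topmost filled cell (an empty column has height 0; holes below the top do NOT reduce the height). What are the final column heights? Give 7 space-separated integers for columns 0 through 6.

Answer: 0 4 4 3 1 1 1

Derivation:
Drop 1: I rot2 at col 3 lands with bottom-row=0; cleared 0 line(s) (total 0); column heights now [0 0 0 1 1 1 1], max=1
Drop 2: Z rot1 at col 2 lands with bottom-row=0; cleared 0 line(s) (total 0); column heights now [0 0 2 3 1 1 1], max=3
Drop 3: O rot3 at col 1 lands with bottom-row=2; cleared 0 line(s) (total 0); column heights now [0 4 4 3 1 1 1], max=4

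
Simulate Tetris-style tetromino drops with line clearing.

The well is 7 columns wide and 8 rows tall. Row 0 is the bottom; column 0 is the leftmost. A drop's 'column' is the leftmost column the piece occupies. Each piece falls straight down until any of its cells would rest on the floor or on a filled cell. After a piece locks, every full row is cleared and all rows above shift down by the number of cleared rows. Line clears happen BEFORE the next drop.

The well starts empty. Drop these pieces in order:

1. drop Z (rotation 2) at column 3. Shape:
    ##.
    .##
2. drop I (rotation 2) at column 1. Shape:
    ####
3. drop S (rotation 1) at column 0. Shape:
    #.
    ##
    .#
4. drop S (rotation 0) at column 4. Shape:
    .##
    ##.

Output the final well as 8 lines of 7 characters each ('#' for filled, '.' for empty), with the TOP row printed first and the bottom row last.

Drop 1: Z rot2 at col 3 lands with bottom-row=0; cleared 0 line(s) (total 0); column heights now [0 0 0 2 2 1 0], max=2
Drop 2: I rot2 at col 1 lands with bottom-row=2; cleared 0 line(s) (total 0); column heights now [0 3 3 3 3 1 0], max=3
Drop 3: S rot1 at col 0 lands with bottom-row=3; cleared 0 line(s) (total 0); column heights now [6 5 3 3 3 1 0], max=6
Drop 4: S rot0 at col 4 lands with bottom-row=3; cleared 0 line(s) (total 0); column heights now [6 5 3 3 4 5 5], max=6

Answer: .......
.......
#......
##...##
.#..##.
.####..
...##..
....##.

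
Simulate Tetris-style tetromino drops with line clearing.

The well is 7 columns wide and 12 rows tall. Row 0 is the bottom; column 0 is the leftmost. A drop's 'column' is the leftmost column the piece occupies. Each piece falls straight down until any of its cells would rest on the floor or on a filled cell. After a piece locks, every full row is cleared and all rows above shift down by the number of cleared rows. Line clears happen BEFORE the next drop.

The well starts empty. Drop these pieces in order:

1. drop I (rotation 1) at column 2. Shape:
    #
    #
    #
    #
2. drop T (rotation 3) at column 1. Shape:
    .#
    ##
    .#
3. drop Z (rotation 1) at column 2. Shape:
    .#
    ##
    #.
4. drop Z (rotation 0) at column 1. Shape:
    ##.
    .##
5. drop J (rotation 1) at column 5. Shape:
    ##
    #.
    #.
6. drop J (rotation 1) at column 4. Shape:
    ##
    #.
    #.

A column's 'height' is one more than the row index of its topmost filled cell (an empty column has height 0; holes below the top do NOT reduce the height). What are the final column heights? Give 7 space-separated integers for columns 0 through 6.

Answer: 0 12 12 11 4 4 3

Derivation:
Drop 1: I rot1 at col 2 lands with bottom-row=0; cleared 0 line(s) (total 0); column heights now [0 0 4 0 0 0 0], max=4
Drop 2: T rot3 at col 1 lands with bottom-row=4; cleared 0 line(s) (total 0); column heights now [0 6 7 0 0 0 0], max=7
Drop 3: Z rot1 at col 2 lands with bottom-row=7; cleared 0 line(s) (total 0); column heights now [0 6 9 10 0 0 0], max=10
Drop 4: Z rot0 at col 1 lands with bottom-row=10; cleared 0 line(s) (total 0); column heights now [0 12 12 11 0 0 0], max=12
Drop 5: J rot1 at col 5 lands with bottom-row=0; cleared 0 line(s) (total 0); column heights now [0 12 12 11 0 3 3], max=12
Drop 6: J rot1 at col 4 lands with bottom-row=1; cleared 0 line(s) (total 0); column heights now [0 12 12 11 4 4 3], max=12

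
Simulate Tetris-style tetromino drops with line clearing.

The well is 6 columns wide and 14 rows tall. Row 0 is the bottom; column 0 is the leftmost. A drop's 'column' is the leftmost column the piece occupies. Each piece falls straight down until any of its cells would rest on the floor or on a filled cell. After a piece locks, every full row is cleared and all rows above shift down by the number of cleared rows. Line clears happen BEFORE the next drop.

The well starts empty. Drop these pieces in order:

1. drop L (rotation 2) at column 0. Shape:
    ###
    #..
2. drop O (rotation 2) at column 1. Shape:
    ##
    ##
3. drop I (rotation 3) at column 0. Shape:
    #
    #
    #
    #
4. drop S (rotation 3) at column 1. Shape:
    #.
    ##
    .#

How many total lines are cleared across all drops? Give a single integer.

Drop 1: L rot2 at col 0 lands with bottom-row=0; cleared 0 line(s) (total 0); column heights now [2 2 2 0 0 0], max=2
Drop 2: O rot2 at col 1 lands with bottom-row=2; cleared 0 line(s) (total 0); column heights now [2 4 4 0 0 0], max=4
Drop 3: I rot3 at col 0 lands with bottom-row=2; cleared 0 line(s) (total 0); column heights now [6 4 4 0 0 0], max=6
Drop 4: S rot3 at col 1 lands with bottom-row=4; cleared 0 line(s) (total 0); column heights now [6 7 6 0 0 0], max=7

Answer: 0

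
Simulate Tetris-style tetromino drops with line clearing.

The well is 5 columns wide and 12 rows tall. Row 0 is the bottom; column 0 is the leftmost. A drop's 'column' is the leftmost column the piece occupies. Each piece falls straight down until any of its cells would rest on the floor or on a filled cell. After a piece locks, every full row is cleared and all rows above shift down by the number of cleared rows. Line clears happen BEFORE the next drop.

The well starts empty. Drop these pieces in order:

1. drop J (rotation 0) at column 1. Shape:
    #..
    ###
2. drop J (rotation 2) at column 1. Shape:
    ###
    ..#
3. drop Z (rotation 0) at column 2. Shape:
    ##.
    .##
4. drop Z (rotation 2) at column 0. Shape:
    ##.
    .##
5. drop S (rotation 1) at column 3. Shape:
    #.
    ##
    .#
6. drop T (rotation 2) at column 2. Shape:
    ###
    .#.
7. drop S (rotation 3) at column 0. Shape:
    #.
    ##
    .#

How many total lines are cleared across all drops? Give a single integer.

Answer: 1

Derivation:
Drop 1: J rot0 at col 1 lands with bottom-row=0; cleared 0 line(s) (total 0); column heights now [0 2 1 1 0], max=2
Drop 2: J rot2 at col 1 lands with bottom-row=1; cleared 0 line(s) (total 0); column heights now [0 3 3 3 0], max=3
Drop 3: Z rot0 at col 2 lands with bottom-row=3; cleared 0 line(s) (total 0); column heights now [0 3 5 5 4], max=5
Drop 4: Z rot2 at col 0 lands with bottom-row=5; cleared 0 line(s) (total 0); column heights now [7 7 6 5 4], max=7
Drop 5: S rot1 at col 3 lands with bottom-row=4; cleared 0 line(s) (total 0); column heights now [7 7 6 7 6], max=7
Drop 6: T rot2 at col 2 lands with bottom-row=7; cleared 0 line(s) (total 0); column heights now [7 7 9 9 9], max=9
Drop 7: S rot3 at col 0 lands with bottom-row=7; cleared 1 line(s) (total 1); column heights now [9 8 6 8 6], max=9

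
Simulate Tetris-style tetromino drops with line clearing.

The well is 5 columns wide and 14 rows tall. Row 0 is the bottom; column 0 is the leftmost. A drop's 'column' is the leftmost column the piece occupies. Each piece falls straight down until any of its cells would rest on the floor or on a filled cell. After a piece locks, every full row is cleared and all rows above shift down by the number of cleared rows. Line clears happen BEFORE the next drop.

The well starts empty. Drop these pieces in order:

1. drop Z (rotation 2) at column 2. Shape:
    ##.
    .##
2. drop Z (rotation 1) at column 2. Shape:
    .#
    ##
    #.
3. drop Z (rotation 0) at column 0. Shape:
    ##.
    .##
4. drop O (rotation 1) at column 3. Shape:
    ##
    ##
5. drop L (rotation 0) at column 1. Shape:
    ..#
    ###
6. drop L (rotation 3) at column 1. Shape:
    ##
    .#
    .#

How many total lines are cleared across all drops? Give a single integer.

Drop 1: Z rot2 at col 2 lands with bottom-row=0; cleared 0 line(s) (total 0); column heights now [0 0 2 2 1], max=2
Drop 2: Z rot1 at col 2 lands with bottom-row=2; cleared 0 line(s) (total 0); column heights now [0 0 4 5 1], max=5
Drop 3: Z rot0 at col 0 lands with bottom-row=4; cleared 0 line(s) (total 0); column heights now [6 6 5 5 1], max=6
Drop 4: O rot1 at col 3 lands with bottom-row=5; cleared 0 line(s) (total 0); column heights now [6 6 5 7 7], max=7
Drop 5: L rot0 at col 1 lands with bottom-row=7; cleared 0 line(s) (total 0); column heights now [6 8 8 9 7], max=9
Drop 6: L rot3 at col 1 lands with bottom-row=8; cleared 0 line(s) (total 0); column heights now [6 11 11 9 7], max=11

Answer: 0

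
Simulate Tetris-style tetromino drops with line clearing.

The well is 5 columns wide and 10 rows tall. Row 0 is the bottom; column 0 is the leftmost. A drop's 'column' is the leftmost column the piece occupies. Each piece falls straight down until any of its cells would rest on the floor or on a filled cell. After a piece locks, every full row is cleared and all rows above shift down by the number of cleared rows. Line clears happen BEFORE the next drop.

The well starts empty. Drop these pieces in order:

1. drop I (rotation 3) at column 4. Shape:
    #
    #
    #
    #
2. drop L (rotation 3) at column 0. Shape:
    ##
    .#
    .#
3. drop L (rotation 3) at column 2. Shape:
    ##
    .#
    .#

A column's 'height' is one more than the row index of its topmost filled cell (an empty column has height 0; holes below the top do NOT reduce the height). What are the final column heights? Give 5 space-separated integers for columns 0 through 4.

Answer: 0 2 0 2 3

Derivation:
Drop 1: I rot3 at col 4 lands with bottom-row=0; cleared 0 line(s) (total 0); column heights now [0 0 0 0 4], max=4
Drop 2: L rot3 at col 0 lands with bottom-row=0; cleared 0 line(s) (total 0); column heights now [3 3 0 0 4], max=4
Drop 3: L rot3 at col 2 lands with bottom-row=0; cleared 1 line(s) (total 1); column heights now [0 2 0 2 3], max=3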